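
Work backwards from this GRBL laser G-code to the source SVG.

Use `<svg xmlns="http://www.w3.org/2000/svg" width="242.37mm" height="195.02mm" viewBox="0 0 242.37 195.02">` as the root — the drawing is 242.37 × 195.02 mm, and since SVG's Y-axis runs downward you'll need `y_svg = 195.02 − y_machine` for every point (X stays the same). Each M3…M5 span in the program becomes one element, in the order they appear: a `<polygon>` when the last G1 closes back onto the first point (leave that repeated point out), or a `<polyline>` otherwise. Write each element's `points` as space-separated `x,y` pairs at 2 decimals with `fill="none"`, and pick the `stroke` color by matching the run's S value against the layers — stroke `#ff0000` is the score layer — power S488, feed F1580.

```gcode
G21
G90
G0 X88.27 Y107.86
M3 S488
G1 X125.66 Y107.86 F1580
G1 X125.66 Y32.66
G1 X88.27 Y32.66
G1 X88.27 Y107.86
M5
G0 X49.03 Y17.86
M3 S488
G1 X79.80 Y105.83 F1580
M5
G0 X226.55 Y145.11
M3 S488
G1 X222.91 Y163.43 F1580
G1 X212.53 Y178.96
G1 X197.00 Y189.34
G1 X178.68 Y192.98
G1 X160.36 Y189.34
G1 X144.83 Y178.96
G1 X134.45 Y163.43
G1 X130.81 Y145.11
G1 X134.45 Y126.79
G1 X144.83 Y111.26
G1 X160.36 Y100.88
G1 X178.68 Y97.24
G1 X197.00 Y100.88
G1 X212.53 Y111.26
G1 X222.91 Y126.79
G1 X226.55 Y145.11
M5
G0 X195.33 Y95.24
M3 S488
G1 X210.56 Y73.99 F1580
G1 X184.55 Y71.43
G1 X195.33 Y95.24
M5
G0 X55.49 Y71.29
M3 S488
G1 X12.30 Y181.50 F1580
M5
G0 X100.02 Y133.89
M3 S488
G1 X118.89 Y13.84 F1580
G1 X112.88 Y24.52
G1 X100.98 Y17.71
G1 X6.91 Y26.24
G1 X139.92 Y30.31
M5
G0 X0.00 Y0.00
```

Machine Y-up, SVG Y-down with viewBox height 195.02, so y_svg = 195.02 − y_machine; X carries over. Every run uses S488, so all elements get stroke `#ff0000` (score).

Run 1: The run returns to its start, so emit a `<polygon>` with points (Y-flipped): 88.27,87.16 125.66,87.16 125.66,162.36 88.27,162.36.

Run 2: The run is open, so emit a `<polyline>` with points (Y-flipped): 49.03,177.16 79.80,89.19.

Run 3: The run returns to its start, so emit a `<polygon>` with points (Y-flipped): 226.55,49.91 222.91,31.59 212.53,16.06 197.00,5.68 178.68,2.04 160.36,5.68 144.83,16.06 134.45,31.59 130.81,49.91 134.45,68.23 144.83,83.76 160.36,94.14 178.68,97.78 197.00,94.14 212.53,83.76 222.91,68.23.

Run 4: The run returns to its start, so emit a `<polygon>` with points (Y-flipped): 195.33,99.78 210.56,121.03 184.55,123.59.

Run 5: The run is open, so emit a `<polyline>` with points (Y-flipped): 55.49,123.73 12.30,13.52.

Run 6: The run is open, so emit a `<polyline>` with points (Y-flipped): 100.02,61.13 118.89,181.18 112.88,170.50 100.98,177.31 6.91,168.78 139.92,164.71.

<svg xmlns="http://www.w3.org/2000/svg" width="242.37mm" height="195.02mm" viewBox="0 0 242.37 195.02">
  <polygon points="88.27,87.16 125.66,87.16 125.66,162.36 88.27,162.36" fill="none" stroke="#ff0000"/>
  <polyline points="49.03,177.16 79.80,89.19" fill="none" stroke="#ff0000"/>
  <polygon points="226.55,49.91 222.91,31.59 212.53,16.06 197.00,5.68 178.68,2.04 160.36,5.68 144.83,16.06 134.45,31.59 130.81,49.91 134.45,68.23 144.83,83.76 160.36,94.14 178.68,97.78 197.00,94.14 212.53,83.76 222.91,68.23" fill="none" stroke="#ff0000"/>
  <polygon points="195.33,99.78 210.56,121.03 184.55,123.59" fill="none" stroke="#ff0000"/>
  <polyline points="55.49,123.73 12.30,13.52" fill="none" stroke="#ff0000"/>
  <polyline points="100.02,61.13 118.89,181.18 112.88,170.50 100.98,177.31 6.91,168.78 139.92,164.71" fill="none" stroke="#ff0000"/>
</svg>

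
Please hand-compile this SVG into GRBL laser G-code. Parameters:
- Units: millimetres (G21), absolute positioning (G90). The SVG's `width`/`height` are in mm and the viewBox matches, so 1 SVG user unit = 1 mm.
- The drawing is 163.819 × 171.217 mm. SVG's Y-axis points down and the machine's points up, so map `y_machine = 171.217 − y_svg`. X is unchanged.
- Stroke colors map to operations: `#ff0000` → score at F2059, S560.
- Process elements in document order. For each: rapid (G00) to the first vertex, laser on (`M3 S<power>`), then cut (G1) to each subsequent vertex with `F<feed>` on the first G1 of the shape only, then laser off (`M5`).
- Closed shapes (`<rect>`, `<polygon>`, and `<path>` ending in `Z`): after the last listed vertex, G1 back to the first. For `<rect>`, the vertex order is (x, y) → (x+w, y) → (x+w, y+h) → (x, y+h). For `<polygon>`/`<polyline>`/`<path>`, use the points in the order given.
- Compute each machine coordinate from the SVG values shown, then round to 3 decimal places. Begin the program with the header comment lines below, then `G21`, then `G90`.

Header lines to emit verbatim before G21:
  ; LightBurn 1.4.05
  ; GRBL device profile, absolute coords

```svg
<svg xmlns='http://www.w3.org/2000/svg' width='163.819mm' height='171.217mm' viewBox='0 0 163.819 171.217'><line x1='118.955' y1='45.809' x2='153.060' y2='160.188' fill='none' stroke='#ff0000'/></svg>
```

Since the viewBox matches the mm dimensions, user units are millimetres directly. The only transform is the Y-flip y_m = 171.217 − y_svg.

Shape 1 is a line segment drawn with `<line>`. Its stroke #ff0000 means score at S560, F2059. After flipping Y the toolpath is (118.955,125.408) → (153.060,11.029).

; LightBurn 1.4.05
; GRBL device profile, absolute coords
G21
G90
G00 X118.955 Y125.408
M3 S560
G1 X153.060 Y11.029 F2059
M5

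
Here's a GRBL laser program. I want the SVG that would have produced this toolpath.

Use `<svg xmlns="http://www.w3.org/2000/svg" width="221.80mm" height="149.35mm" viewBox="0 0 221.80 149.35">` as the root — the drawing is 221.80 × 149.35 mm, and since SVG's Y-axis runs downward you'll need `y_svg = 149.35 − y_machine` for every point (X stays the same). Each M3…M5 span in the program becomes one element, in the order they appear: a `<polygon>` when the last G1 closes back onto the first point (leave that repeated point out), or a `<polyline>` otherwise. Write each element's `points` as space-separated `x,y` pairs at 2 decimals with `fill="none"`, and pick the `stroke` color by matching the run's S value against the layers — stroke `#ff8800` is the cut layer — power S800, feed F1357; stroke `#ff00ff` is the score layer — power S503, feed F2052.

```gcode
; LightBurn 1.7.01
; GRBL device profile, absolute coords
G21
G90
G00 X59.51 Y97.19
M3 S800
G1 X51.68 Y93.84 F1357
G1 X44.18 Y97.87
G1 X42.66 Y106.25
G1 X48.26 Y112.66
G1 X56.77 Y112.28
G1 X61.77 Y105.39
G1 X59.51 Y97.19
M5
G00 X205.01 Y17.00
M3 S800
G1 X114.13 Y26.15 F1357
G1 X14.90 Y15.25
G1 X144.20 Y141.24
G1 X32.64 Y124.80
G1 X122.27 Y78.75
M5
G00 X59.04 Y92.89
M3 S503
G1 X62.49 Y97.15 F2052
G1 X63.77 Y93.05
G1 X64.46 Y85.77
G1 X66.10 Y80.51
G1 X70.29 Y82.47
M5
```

<svg xmlns="http://www.w3.org/2000/svg" width="221.80mm" height="149.35mm" viewBox="0 0 221.80 149.35">
  <polygon points="59.51,52.16 51.68,55.51 44.18,51.48 42.66,43.10 48.26,36.69 56.77,37.07 61.77,43.96" fill="none" stroke="#ff8800"/>
  <polyline points="205.01,132.35 114.13,123.20 14.90,134.10 144.20,8.11 32.64,24.55 122.27,70.60" fill="none" stroke="#ff8800"/>
  <polyline points="59.04,56.46 62.49,52.20 63.77,56.30 64.46,63.58 66.10,68.84 70.29,66.88" fill="none" stroke="#ff00ff"/>
</svg>

y_svg = 149.35 − y_m.

[1] S800→`#ff8800` (cut); closed run; points: 59.51,52.16 51.68,55.51 44.18,51.48 42.66,43.10 48.26,36.69 56.77,37.07 61.77,43.96

[2] S800→`#ff8800` (cut); open run; points: 205.01,132.35 114.13,123.20 14.90,134.10 144.20,8.11 32.64,24.55 122.27,70.60

[3] S503→`#ff00ff` (score); open run; points: 59.04,56.46 62.49,52.20 63.77,56.30 64.46,63.58 66.10,68.84 70.29,66.88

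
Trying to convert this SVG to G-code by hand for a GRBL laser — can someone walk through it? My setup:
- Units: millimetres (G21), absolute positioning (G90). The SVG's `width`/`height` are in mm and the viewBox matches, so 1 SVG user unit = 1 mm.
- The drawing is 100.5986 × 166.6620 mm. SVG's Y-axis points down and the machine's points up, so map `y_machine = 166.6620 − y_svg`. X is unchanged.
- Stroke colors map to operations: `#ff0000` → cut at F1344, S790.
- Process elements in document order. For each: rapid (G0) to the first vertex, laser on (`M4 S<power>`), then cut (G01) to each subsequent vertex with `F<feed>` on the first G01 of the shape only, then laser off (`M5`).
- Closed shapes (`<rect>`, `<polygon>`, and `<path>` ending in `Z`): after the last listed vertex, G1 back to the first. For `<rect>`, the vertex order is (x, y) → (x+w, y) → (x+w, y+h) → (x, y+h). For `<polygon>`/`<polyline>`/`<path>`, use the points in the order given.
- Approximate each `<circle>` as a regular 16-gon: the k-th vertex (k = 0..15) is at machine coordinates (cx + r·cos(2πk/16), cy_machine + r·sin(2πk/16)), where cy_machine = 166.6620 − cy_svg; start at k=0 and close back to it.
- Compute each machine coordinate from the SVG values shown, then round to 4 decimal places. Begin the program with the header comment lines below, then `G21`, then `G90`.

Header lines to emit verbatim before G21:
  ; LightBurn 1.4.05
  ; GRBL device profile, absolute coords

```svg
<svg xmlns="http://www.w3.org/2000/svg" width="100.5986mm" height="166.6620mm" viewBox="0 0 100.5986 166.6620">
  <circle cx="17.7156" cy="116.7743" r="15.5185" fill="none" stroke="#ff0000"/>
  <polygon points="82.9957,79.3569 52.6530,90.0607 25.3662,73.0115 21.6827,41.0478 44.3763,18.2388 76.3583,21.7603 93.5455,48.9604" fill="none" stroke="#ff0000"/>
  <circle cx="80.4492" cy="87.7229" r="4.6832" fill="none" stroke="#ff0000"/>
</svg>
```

; LightBurn 1.4.05
; GRBL device profile, absolute coords
G21
G90
G0 X33.2341 Y49.8877
M4 S790
G01 X32.0528 Y55.8264 F1344
G01 X28.6888 Y60.8609
G01 X23.6543 Y64.2249
G01 X17.7156 Y65.4062
G01 X11.7769 Y64.2249
G01 X6.7424 Y60.8609
G01 X3.3784 Y55.8264
G01 X2.1971 Y49.8877
G01 X3.3784 Y43.9490
G01 X6.7424 Y38.9145
G01 X11.7769 Y35.5505
G01 X17.7156 Y34.3692
G01 X23.6543 Y35.5505
G01 X28.6888 Y38.9145
G01 X32.0528 Y43.9490
G01 X33.2341 Y49.8877
M5
G0 X82.9957 Y87.3051
M4 S790
G01 X52.6530 Y76.6013 F1344
G01 X25.3662 Y93.6505
G01 X21.6827 Y125.6142
G01 X44.3763 Y148.4232
G01 X76.3583 Y144.9017
G01 X93.5455 Y117.7016
G01 X82.9957 Y87.3051
M5
G0 X85.1324 Y78.9391
M4 S790
G01 X84.7759 Y80.7313 F1344
G01 X83.7607 Y82.2506
G01 X82.2414 Y83.2658
G01 X80.4492 Y83.6223
G01 X78.6570 Y83.2658
G01 X77.1377 Y82.2506
G01 X76.1225 Y80.7313
G01 X75.7660 Y78.9391
G01 X76.1225 Y77.1469
G01 X77.1377 Y75.6276
G01 X78.6570 Y74.6124
G01 X80.4492 Y74.2559
G01 X82.2414 Y74.6124
G01 X83.7607 Y75.6276
G01 X84.7759 Y77.1469
G01 X85.1324 Y78.9391
M5

1 u = 1 mm; y_m = 166.6620 − y.

[1] `<circle>` circle, #ff0000→cut S790 F1344: (33.2341,49.8877) → (32.0528,55.8264) → (28.6888,60.8609) → (23.6543,64.2249) → (17.7156,65.4062) → (11.7769,64.2249) → (6.7424,60.8609) → (3.3784,55.8264) → (2.1971,49.8877) → (3.3784,43.9490) → (6.7424,38.9145) → (11.7769,35.5505) → (17.7156,34.3692) → (23.6543,35.5505) → (28.6888,38.9145) → (32.0528,43.9490) → (33.2341,49.8877) (closed)

[2] `<polygon>` regular polygon, #ff0000→cut S790 F1344: (82.9957,87.3051) → (52.6530,76.6013) → (25.3662,93.6505) → (21.6827,125.6142) → (44.3763,148.4232) → (76.3583,144.9017) → (93.5455,117.7016) → (82.9957,87.3051) (closed)

[3] `<circle>` circle, #ff0000→cut S790 F1344: (85.1324,78.9391) → (84.7759,80.7313) → (83.7607,82.2506) → (82.2414,83.2658) → (80.4492,83.6223) → (78.6570,83.2658) → (77.1377,82.2506) → (76.1225,80.7313) → (75.7660,78.9391) → (76.1225,77.1469) → (77.1377,75.6276) → (78.6570,74.6124) → (80.4492,74.2559) → (82.2414,74.6124) → (83.7607,75.6276) → (84.7759,77.1469) → (85.1324,78.9391) (closed)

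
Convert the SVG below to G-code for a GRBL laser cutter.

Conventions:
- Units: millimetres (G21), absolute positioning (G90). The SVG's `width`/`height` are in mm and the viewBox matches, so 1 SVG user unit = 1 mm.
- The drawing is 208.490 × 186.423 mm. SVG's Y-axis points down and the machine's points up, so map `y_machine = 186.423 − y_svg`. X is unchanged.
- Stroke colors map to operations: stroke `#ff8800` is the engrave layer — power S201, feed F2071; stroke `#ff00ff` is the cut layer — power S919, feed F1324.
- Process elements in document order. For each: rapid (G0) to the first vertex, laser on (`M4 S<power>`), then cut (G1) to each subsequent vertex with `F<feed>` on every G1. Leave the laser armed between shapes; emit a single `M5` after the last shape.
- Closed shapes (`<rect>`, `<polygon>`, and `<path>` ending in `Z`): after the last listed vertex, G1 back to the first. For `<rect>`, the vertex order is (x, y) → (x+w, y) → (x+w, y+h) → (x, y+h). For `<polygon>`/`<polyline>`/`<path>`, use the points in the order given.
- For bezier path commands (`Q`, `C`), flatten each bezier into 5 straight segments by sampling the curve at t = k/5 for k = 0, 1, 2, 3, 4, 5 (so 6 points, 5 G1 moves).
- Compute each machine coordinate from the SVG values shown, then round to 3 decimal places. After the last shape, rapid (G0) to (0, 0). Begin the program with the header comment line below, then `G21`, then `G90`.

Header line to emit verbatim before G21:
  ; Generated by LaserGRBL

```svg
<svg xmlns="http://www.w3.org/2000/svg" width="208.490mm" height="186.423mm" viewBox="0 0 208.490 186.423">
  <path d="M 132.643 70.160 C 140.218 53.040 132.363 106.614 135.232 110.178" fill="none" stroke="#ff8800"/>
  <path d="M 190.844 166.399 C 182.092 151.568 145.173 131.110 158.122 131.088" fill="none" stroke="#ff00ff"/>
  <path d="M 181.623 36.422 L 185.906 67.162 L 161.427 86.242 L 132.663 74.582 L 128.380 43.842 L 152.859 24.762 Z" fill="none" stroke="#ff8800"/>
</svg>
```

1 u = 1 mm; y_m = 186.423 − y.

[1] `<path>` cubic bezier, #ff8800→engrave S201 F2071: (132.643,116.263) → (135.546,119.017) → (136.000,110.599) → (135.263,96.802) → (134.588,83.419) → (135.232,76.245)

[2] `<path>` cubic bezier, #ff00ff→cut S919 F1324: (190.844,20.024) → (182.837,29.389) → (171.816,38.854) → (161.526,47.167) → (155.712,53.078) → (158.122,55.335)

[3] `<path>` regular polygon, #ff8800→engrave S201 F2071: (181.623,150.001) → (185.906,119.261) → (161.427,100.181) → (132.663,111.841) → (128.380,142.581) → (152.859,161.661) → (181.623,150.001) (closed)

; Generated by LaserGRBL
G21
G90
G0 X132.643 Y116.263
M4 S201
G1 X135.546 Y119.017 F2071
G1 X136.000 Y110.599 F2071
G1 X135.263 Y96.802 F2071
G1 X134.588 Y83.419 F2071
G1 X135.232 Y76.245 F2071
G0 X190.844 Y20.024
M4 S919
G1 X182.837 Y29.389 F1324
G1 X171.816 Y38.854 F1324
G1 X161.526 Y47.167 F1324
G1 X155.712 Y53.078 F1324
G1 X158.122 Y55.335 F1324
G0 X181.623 Y150.001
M4 S201
G1 X185.906 Y119.261 F2071
G1 X161.427 Y100.181 F2071
G1 X132.663 Y111.841 F2071
G1 X128.380 Y142.581 F2071
G1 X152.859 Y161.661 F2071
G1 X181.623 Y150.001 F2071
M5
G0 X0.000 Y0.000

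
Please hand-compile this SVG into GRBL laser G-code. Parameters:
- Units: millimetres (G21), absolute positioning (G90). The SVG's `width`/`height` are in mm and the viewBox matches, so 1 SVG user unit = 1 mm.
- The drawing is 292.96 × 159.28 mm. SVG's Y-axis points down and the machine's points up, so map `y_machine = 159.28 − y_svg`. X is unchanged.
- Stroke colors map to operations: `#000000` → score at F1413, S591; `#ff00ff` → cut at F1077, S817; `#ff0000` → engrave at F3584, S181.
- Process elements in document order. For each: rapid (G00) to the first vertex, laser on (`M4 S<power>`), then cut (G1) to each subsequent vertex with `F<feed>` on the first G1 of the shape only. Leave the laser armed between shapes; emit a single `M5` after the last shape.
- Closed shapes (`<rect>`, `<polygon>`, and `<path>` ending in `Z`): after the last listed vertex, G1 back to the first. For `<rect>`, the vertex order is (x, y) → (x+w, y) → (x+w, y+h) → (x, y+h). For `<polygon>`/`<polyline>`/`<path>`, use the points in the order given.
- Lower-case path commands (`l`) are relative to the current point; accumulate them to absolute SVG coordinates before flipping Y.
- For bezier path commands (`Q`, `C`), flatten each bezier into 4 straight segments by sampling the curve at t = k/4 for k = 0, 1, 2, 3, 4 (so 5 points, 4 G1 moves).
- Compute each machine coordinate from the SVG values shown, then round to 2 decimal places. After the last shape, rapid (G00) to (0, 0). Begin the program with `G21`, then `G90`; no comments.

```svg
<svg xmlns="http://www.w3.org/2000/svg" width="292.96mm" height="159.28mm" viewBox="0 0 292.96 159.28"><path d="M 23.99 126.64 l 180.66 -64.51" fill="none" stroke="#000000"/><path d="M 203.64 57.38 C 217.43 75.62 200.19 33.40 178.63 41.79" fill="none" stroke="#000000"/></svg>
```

viewBox `0 0 292.96 159.28` with mm width/height → 1 unit = 1 mm. Flip: y_m = 159.28 − y_svg.

**Shape 1** — `<path>` line segment, stroke `#000000` → score (S591, F1413). Machine vertices: (23.99,32.64) → (204.65,97.15). Open path.

**Shape 2** — `<path>` cubic bezier, stroke `#000000` → score (S591, F1413). Control points (SVG): P0=(203.64,57.38), P1=(217.43,75.62), P2=(200.19,33.40), P3=(178.63,41.79); sampled at t=k/4. Machine vertices: (203.64,101.90) → (208.58,97.82) → (204.39,106.00) → (193.57,116.03) → (178.63,117.49). Open path.

G21
G90
G00 X23.99 Y32.64
M4 S591
G1 X204.65 Y97.15 F1413
G00 X203.64 Y101.90
M4 S591
G1 X208.58 Y97.82 F1413
G1 X204.39 Y106.00
G1 X193.57 Y116.03
G1 X178.63 Y117.49
M5
G00 X0.00 Y0.00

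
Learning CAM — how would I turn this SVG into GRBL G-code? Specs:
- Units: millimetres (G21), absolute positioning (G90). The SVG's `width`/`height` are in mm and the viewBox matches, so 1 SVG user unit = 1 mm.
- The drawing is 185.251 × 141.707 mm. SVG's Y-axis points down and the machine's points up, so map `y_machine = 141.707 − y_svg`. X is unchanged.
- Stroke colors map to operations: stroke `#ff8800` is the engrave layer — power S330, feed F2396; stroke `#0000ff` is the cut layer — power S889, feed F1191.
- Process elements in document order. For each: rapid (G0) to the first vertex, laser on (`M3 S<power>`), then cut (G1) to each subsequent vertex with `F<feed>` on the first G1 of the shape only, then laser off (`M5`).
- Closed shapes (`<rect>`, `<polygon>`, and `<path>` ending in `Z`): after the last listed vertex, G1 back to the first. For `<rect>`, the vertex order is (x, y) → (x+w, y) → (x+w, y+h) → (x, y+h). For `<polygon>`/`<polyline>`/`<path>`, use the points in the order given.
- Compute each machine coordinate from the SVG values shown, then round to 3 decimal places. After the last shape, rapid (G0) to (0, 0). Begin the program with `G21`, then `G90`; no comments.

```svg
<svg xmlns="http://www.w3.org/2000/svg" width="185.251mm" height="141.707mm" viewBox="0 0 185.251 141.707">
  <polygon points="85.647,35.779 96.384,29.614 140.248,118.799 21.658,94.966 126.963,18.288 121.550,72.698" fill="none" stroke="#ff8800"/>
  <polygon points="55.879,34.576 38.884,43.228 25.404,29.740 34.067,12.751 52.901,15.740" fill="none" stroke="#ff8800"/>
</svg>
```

G21
G90
G0 X85.647 Y105.928
M3 S330
G1 X96.384 Y112.093 F2396
G1 X140.248 Y22.908
G1 X21.658 Y46.741
G1 X126.963 Y123.419
G1 X121.550 Y69.009
G1 X85.647 Y105.928
M5
G0 X55.879 Y107.131
M3 S330
G1 X38.884 Y98.479 F2396
G1 X25.404 Y111.967
G1 X34.067 Y128.956
G1 X52.901 Y125.967
G1 X55.879 Y107.131
M5
G0 X0.000 Y0.000

Since the viewBox matches the mm dimensions, user units are millimetres directly. The only transform is the Y-flip y_m = 141.707 − y_svg.

Shape 1 is a closed polygon drawn with `<polygon>`. Its stroke #ff8800 means engrave at S330, F2396. After flipping Y the toolpath is (85.647,105.928) → (96.384,112.093) → (140.248,22.908) → (21.658,46.741) → (126.963,123.419) → (121.550,69.009) → (85.647,105.928), returning to the start.

Shape 2 is a regular polygon drawn with `<polygon>`. Its stroke #ff8800 means engrave at S330, F2396. After flipping Y the toolpath is (55.879,107.131) → (38.884,98.479) → (25.404,111.967) → (34.067,128.956) → (52.901,125.967) → (55.879,107.131), returning to the start.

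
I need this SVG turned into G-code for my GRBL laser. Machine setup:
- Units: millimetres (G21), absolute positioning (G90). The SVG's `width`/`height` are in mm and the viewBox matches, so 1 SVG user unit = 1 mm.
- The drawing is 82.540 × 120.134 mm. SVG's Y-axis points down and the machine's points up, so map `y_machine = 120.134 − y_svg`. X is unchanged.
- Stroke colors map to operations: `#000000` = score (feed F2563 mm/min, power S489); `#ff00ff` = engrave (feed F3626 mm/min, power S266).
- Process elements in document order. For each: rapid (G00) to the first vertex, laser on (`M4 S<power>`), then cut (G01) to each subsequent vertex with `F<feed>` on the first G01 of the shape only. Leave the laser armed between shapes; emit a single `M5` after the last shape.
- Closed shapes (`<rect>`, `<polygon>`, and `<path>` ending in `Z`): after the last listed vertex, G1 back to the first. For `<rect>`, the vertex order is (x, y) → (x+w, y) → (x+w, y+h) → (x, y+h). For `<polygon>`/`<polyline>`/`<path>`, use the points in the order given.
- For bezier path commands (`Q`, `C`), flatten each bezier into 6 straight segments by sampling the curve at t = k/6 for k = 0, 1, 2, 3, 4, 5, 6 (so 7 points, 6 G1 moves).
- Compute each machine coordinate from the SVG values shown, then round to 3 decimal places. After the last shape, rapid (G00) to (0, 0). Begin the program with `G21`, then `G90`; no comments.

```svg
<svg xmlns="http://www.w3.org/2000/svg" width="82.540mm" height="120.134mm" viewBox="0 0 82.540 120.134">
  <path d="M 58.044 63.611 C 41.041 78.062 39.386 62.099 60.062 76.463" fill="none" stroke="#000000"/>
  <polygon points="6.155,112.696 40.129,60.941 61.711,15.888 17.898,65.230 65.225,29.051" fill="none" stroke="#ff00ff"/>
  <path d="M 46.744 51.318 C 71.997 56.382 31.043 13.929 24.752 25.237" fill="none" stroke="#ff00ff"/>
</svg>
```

G21
G90
G00 X58.044 Y56.523
M4 S489
G01 X50.854 Y51.551 F2563
G01 X46.416 Y49.960
G01 X44.923 Y50.064
G01 X46.571 Y50.176
G01 X51.553 Y48.607
G01 X60.062 Y43.671
G00 X6.155 Y7.438
M4 S266
G01 X40.129 Y59.193 F3626
G01 X61.711 Y104.246
G01 X17.898 Y54.904
G01 X65.225 Y91.083
G01 X6.155 Y7.438
G00 X46.744 Y68.816
M4 S266
G01 X54.320 Y69.775 F3626
G01 X53.664 Y75.840
G01 X47.577 Y84.198
G01 X38.861 Y92.036
G01 X30.319 Y96.540
G01 X24.752 Y94.897
M5
G00 X0.000 Y0.000

Since the viewBox matches the mm dimensions, user units are millimetres directly. The only transform is the Y-flip y_m = 120.134 − y_svg.

Shape 1 is a cubic bezier drawn with `<path>`. Its stroke #000000 means score at S489, F2563. After flipping Y the toolpath is (58.044,56.523) → (50.854,51.551) → (46.416,49.960) → (44.923,50.064) → (46.571,50.176) → (51.553,48.607) → (60.062,43.671).

Shape 2 is a closed polygon drawn with `<polygon>`. Its stroke #ff00ff means engrave at S266, F3626. After flipping Y the toolpath is (6.155,7.438) → (40.129,59.193) → (61.711,104.246) → (17.898,54.904) → (65.225,91.083) → (6.155,7.438), returning to the start.

Shape 3 is a cubic bezier drawn with `<path>`. Its stroke #ff00ff means engrave at S266, F3626. After flipping Y the toolpath is (46.744,68.816) → (54.320,69.775) → (53.664,75.840) → (47.577,84.198) → (38.861,92.036) → (30.319,96.540) → (24.752,94.897).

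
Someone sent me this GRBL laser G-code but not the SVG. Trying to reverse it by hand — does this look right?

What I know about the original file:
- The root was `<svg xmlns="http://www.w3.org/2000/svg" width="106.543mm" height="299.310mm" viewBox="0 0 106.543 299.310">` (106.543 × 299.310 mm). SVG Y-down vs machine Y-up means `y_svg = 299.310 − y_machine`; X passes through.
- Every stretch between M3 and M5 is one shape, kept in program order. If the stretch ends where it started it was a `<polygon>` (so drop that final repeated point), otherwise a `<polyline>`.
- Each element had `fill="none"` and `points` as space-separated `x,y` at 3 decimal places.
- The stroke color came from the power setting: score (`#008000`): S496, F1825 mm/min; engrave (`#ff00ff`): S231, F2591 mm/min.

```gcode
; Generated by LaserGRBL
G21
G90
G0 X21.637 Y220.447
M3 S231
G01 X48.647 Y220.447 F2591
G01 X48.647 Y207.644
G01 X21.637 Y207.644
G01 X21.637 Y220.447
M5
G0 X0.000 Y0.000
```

<svg xmlns="http://www.w3.org/2000/svg" width="106.543mm" height="299.310mm" viewBox="0 0 106.543 299.310">
  <polygon points="21.637,78.863 48.647,78.863 48.647,91.666 21.637,91.666" fill="none" stroke="#ff00ff"/>
</svg>

Machine Y-up, SVG Y-down with viewBox height 299.310, so y_svg = 299.310 − y_machine; X carries over. Every run uses S231, so all elements get stroke `#ff00ff` (engrave).

Run 1: The run returns to its start, so emit a `<polygon>` with points (Y-flipped): 21.637,78.863 48.647,78.863 48.647,91.666 21.637,91.666.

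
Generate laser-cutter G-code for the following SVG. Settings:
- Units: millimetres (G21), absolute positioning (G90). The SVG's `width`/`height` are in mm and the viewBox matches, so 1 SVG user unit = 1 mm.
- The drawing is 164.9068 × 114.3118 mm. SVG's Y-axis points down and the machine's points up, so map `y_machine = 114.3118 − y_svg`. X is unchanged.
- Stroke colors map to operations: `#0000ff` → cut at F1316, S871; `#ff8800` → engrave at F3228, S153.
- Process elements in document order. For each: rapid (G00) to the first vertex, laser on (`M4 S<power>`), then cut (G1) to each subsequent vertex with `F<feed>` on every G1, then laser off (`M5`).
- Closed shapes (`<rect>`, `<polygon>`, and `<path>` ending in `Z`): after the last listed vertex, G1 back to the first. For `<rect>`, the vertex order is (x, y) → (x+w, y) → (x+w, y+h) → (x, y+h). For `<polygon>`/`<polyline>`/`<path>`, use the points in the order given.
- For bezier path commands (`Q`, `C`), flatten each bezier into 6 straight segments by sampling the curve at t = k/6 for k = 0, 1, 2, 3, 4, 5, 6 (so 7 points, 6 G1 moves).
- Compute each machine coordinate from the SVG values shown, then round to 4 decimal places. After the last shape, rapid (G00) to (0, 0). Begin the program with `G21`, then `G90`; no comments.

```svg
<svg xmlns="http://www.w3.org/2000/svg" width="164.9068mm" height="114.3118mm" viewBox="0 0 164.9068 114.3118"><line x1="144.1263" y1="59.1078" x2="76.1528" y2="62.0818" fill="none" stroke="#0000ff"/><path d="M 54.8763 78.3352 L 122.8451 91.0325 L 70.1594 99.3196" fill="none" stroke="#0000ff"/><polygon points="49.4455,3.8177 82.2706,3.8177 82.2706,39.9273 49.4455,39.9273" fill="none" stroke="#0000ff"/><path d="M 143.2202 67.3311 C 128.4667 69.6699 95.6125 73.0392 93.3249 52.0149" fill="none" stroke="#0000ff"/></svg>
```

G21
G90
G00 X144.1263 Y55.2040
M4 S871
G1 X76.1528 Y52.2300 F1316
M5
G00 X54.8763 Y35.9766
M4 S871
G1 X122.8451 Y23.2793 F1316
G1 X70.1594 Y14.9922 F1316
M5
G00 X49.4455 Y110.4941
M4 S871
G1 X82.2706 Y110.4941 F1316
G1 X82.2706 Y74.3845 F1316
G1 X49.4455 Y74.3845 F1316
G1 X49.4455 Y110.4941 F1316
M5
G00 X143.2202 Y46.9807
M4 S871
G1 X134.5604 Y45.8431 F1316
G1 X124.2356 Y45.2400 F1316
G1 X113.5978 Y45.8776 F1316
G1 X103.9989 Y48.4622 F1316
G1 X96.7906 Y53.6998 F1316
G1 X93.3249 Y62.2969 F1316
M5
G00 X0.0000 Y0.0000

viewBox `0 0 164.9068 114.3118` with mm width/height → 1 unit = 1 mm. Flip: y_m = 114.3118 − y_svg.

**Shape 1** — `<line>` line segment, stroke `#0000ff` → cut (S871, F1316). Machine vertices: (144.1263,55.2040) → (76.1528,52.2300). Open path.

**Shape 2** — `<path>` open polyline, stroke `#0000ff` → cut (S871, F1316). Machine vertices: (54.8763,35.9766) → (122.8451,23.2793) → (70.1594,14.9922). Open path.

**Shape 3** — `<polygon>` rectangle, stroke `#0000ff` → cut (S871, F1316). Machine vertices: (49.4455,110.4941) → (82.2706,110.4941) → (82.2706,74.3845) → (49.4455,74.3845) → (49.4455,110.4941). Closed: final G1 returns to the first vertex.

**Shape 4** — `<path>` cubic bezier, stroke `#0000ff` → cut (S871, F1316). Control points (SVG): P0=(143.2202,67.3311), P1=(128.4667,69.6699), P2=(95.6125,73.0392), P3=(93.3249,52.0149); sampled at t=k/6. Machine vertices: (143.2202,46.9807) → (134.5604,45.8431) → (124.2356,45.2400) → (113.5978,45.8776) → (103.9989,48.4622) → (96.7906,53.6998) → (93.3249,62.2969). Open path.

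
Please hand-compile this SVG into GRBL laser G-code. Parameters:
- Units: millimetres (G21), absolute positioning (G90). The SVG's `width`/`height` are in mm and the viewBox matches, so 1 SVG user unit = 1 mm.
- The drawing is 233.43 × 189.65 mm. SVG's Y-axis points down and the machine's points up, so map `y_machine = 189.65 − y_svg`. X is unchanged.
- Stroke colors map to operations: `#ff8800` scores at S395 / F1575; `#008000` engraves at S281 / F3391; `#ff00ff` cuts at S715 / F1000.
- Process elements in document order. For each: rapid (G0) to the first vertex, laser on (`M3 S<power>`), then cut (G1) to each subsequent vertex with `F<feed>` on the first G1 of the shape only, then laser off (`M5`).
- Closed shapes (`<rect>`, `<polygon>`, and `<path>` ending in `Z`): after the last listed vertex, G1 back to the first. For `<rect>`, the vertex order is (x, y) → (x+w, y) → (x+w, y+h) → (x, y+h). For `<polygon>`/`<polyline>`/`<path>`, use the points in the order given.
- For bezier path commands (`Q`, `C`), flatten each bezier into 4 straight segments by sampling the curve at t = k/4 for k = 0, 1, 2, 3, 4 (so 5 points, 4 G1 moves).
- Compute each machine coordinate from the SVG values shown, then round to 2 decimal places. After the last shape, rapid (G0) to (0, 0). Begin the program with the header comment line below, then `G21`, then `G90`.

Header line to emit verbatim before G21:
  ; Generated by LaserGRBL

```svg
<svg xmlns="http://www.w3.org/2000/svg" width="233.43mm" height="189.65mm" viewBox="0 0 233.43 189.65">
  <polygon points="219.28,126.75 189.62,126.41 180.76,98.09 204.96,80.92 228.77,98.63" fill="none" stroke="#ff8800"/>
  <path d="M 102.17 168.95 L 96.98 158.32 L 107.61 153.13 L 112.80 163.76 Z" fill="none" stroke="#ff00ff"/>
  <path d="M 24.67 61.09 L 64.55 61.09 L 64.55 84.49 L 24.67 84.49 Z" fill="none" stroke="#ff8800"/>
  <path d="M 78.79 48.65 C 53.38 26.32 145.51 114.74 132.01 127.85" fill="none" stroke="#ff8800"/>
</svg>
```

; Generated by LaserGRBL
G21
G90
G0 X219.28 Y62.90
M3 S395
G1 X189.62 Y63.24 F1575
G1 X180.76 Y91.56
G1 X204.96 Y108.73
G1 X228.77 Y91.02
G1 X219.28 Y62.90
M5
G0 X102.17 Y20.70
M3 S715
G1 X96.98 Y31.33 F1000
G1 X107.61 Y36.52
G1 X112.80 Y25.89
G1 X102.17 Y20.70
M5
G0 X24.67 Y128.56
M3 S395
G1 X64.55 Y128.56 F1575
G1 X64.55 Y105.16
G1 X24.67 Y105.16
G1 X24.67 Y128.56
M5
G0 X78.79 Y141.00
M3 S395
G1 X78.28 Y139.89 F1575
G1 X100.93 Y114.69
G1 X125.82 Y82.85
G1 X132.01 Y61.80
M5
G0 X0.00 Y0.00

viewBox `0 0 233.43 189.65` with mm width/height → 1 unit = 1 mm. Flip: y_m = 189.65 − y_svg.

**Shape 1** — `<polygon>` regular polygon, stroke `#ff8800` → score (S395, F1575). Machine vertices: (219.28,62.90) → (189.62,63.24) → (180.76,91.56) → (204.96,108.73) → (228.77,91.02) → (219.28,62.90). Closed: final G1 returns to the first vertex.

**Shape 2** — `<path>` regular polygon, stroke `#ff00ff` → cut (S715, F1000). Machine vertices: (102.17,20.70) → (96.98,31.33) → (107.61,36.52) → (112.80,25.89) → (102.17,20.70). Closed: final G1 returns to the first vertex.

**Shape 3** — `<path>` rectangle, stroke `#ff8800` → score (S395, F1575). Machine vertices: (24.67,128.56) → (64.55,128.56) → (64.55,105.16) → (24.67,105.16) → (24.67,128.56). Closed: final G1 returns to the first vertex.

**Shape 4** — `<path>` cubic bezier, stroke `#ff8800` → score (S395, F1575). Control points (SVG): P0=(78.79,48.65), P1=(53.38,26.32), P2=(145.51,114.74), P3=(132.01,127.85); sampled at t=k/4. Machine vertices: (78.79,141.00) → (78.28,139.89) → (100.93,114.69) → (125.82,82.85) → (132.01,61.80). Open path.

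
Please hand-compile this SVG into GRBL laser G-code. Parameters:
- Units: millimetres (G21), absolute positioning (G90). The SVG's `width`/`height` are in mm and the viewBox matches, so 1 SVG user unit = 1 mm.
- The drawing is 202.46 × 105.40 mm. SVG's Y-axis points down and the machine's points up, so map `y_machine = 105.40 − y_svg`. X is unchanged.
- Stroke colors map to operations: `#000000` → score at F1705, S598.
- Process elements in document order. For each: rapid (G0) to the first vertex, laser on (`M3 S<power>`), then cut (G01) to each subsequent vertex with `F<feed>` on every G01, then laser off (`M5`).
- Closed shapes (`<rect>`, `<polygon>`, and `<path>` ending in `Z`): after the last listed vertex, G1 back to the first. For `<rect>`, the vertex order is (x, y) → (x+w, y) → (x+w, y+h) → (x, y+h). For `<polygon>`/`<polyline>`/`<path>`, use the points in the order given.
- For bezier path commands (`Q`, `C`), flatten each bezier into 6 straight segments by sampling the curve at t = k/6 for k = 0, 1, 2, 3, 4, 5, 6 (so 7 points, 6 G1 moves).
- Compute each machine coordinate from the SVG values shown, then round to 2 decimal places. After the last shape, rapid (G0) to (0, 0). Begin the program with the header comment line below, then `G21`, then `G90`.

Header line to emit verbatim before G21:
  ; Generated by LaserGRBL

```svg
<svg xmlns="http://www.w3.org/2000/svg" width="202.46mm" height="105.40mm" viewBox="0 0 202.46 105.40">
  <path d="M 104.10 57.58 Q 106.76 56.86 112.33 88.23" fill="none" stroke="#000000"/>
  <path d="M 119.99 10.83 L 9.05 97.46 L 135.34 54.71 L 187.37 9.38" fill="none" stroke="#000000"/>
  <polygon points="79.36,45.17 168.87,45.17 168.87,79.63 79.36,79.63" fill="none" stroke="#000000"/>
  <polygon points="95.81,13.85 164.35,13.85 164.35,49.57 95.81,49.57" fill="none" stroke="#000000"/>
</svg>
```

; Generated by LaserGRBL
G21
G90
G0 X104.10 Y47.82
M3 S598
G01 X105.07 Y47.17 F1705
G01 X106.20 Y44.73 F1705
G01 X107.49 Y40.52 F1705
G01 X108.94 Y34.52 F1705
G01 X110.55 Y26.74 F1705
G01 X112.33 Y17.17 F1705
M5
G0 X119.99 Y94.57
M3 S598
G01 X9.05 Y7.94 F1705
G01 X135.34 Y50.69 F1705
G01 X187.37 Y96.02 F1705
M5
G0 X79.36 Y60.23
M3 S598
G01 X168.87 Y60.23 F1705
G01 X168.87 Y25.77 F1705
G01 X79.36 Y25.77 F1705
G01 X79.36 Y60.23 F1705
M5
G0 X95.81 Y91.55
M3 S598
G01 X164.35 Y91.55 F1705
G01 X164.35 Y55.83 F1705
G01 X95.81 Y55.83 F1705
G01 X95.81 Y91.55 F1705
M5
G0 X0.00 Y0.00

1 u = 1 mm; y_m = 105.40 − y.

[1] `<path>` quadratic bezier, #000000→score S598 F1705: (104.10,47.82) → (105.07,47.17) → (106.20,44.73) → (107.49,40.52) → (108.94,34.52) → (110.55,26.74) → (112.33,17.17)

[2] `<path>` open polyline, #000000→score S598 F1705: (119.99,94.57) → (9.05,7.94) → (135.34,50.69) → (187.37,96.02)

[3] `<polygon>` rectangle, #000000→score S598 F1705: (79.36,60.23) → (168.87,60.23) → (168.87,25.77) → (79.36,25.77) → (79.36,60.23) (closed)

[4] `<polygon>` rectangle, #000000→score S598 F1705: (95.81,91.55) → (164.35,91.55) → (164.35,55.83) → (95.81,55.83) → (95.81,91.55) (closed)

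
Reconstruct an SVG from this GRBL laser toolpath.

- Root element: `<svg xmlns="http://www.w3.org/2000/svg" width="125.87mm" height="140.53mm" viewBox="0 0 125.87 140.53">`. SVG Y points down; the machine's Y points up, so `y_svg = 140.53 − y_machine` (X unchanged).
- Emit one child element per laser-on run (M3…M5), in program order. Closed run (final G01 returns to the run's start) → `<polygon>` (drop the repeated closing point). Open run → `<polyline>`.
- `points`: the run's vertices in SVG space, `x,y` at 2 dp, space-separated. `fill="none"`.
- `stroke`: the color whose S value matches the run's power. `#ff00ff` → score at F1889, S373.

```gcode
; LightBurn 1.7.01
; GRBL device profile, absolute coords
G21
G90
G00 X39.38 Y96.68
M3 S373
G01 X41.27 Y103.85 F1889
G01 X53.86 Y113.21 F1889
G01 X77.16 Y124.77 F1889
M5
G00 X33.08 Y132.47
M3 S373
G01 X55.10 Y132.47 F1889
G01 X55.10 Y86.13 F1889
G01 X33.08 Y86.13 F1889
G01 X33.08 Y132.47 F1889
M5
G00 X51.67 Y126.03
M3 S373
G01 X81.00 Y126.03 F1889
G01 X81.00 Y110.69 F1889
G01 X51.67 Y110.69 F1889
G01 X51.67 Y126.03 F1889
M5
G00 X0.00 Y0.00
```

Each laser-on run becomes one SVG element. Flip Y back into SVG space with y_svg = 140.53 − y_machine. Every run uses S373, so all elements get stroke `#ff00ff` (score).

Run 1: The run is open, so emit a `<polyline>` with points (Y-flipped): 39.38,43.85 41.27,36.68 53.86,27.32 77.16,15.76.

Run 2: The run returns to its start, so emit a `<polygon>` with points (Y-flipped): 33.08,8.06 55.10,8.06 55.10,54.40 33.08,54.40.

Run 3: The run returns to its start, so emit a `<polygon>` with points (Y-flipped): 51.67,14.50 81.00,14.50 81.00,29.84 51.67,29.84.

<svg xmlns="http://www.w3.org/2000/svg" width="125.87mm" height="140.53mm" viewBox="0 0 125.87 140.53">
  <polyline points="39.38,43.85 41.27,36.68 53.86,27.32 77.16,15.76" fill="none" stroke="#ff00ff"/>
  <polygon points="33.08,8.06 55.10,8.06 55.10,54.40 33.08,54.40" fill="none" stroke="#ff00ff"/>
  <polygon points="51.67,14.50 81.00,14.50 81.00,29.84 51.67,29.84" fill="none" stroke="#ff00ff"/>
</svg>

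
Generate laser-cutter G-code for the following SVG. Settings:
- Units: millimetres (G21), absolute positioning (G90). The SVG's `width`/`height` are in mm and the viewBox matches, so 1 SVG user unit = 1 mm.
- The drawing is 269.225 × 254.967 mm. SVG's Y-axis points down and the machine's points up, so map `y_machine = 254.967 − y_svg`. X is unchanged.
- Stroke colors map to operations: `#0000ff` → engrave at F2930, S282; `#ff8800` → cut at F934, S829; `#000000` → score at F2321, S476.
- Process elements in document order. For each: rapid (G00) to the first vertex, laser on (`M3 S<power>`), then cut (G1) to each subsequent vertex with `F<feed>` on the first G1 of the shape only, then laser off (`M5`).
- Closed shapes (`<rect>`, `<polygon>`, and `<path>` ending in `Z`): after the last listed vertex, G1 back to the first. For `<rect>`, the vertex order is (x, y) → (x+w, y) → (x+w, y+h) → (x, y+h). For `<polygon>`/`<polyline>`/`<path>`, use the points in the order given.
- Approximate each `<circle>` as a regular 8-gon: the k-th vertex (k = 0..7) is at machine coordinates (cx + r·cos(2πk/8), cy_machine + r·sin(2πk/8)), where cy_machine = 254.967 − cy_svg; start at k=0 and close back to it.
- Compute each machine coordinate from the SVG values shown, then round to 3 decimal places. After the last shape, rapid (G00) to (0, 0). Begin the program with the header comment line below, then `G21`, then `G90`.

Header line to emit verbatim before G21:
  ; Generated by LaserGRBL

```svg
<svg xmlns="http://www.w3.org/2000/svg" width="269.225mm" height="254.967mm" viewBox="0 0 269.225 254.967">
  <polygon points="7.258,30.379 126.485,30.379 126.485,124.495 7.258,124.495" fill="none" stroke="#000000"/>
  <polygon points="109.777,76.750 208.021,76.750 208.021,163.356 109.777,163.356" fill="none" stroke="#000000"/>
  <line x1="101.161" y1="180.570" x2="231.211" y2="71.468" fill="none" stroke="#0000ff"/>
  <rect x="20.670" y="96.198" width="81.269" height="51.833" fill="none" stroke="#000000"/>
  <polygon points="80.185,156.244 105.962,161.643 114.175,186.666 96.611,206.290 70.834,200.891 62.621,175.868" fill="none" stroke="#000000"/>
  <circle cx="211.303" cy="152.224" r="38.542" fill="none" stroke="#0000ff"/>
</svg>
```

; Generated by LaserGRBL
G21
G90
G00 X7.258 Y224.588
M3 S476
G1 X126.485 Y224.588 F2321
G1 X126.485 Y130.472
G1 X7.258 Y130.472
G1 X7.258 Y224.588
M5
G00 X109.777 Y178.217
M3 S476
G1 X208.021 Y178.217 F2321
G1 X208.021 Y91.611
G1 X109.777 Y91.611
G1 X109.777 Y178.217
M5
G00 X101.161 Y74.397
M3 S282
G1 X231.211 Y183.499 F2930
M5
G00 X20.670 Y158.769
M3 S476
G1 X101.939 Y158.769 F2321
G1 X101.939 Y106.936
G1 X20.670 Y106.936
G1 X20.670 Y158.769
M5
G00 X80.185 Y98.723
M3 S476
G1 X105.962 Y93.324 F2321
G1 X114.175 Y68.301
G1 X96.611 Y48.677
G1 X70.834 Y54.076
G1 X62.621 Y79.099
G1 X80.185 Y98.723
M5
G00 X249.845 Y102.743
M3 S282
G1 X238.556 Y129.996 F2930
G1 X211.303 Y141.285
G1 X184.050 Y129.996
G1 X172.761 Y102.743
G1 X184.050 Y75.490
G1 X211.303 Y64.201
G1 X238.556 Y75.490
G1 X249.845 Y102.743
M5
G00 X0.000 Y0.000

viewBox `0 0 269.225 254.967` with mm width/height → 1 unit = 1 mm. Flip: y_m = 254.967 − y_svg.

**Shape 1** — `<polygon>` rectangle, stroke `#000000` → score (S476, F2321). Machine vertices: (7.258,224.588) → (126.485,224.588) → (126.485,130.472) → (7.258,130.472) → (7.258,224.588). Closed: final G1 returns to the first vertex.

**Shape 2** — `<polygon>` rectangle, stroke `#000000` → score (S476, F2321). Machine vertices: (109.777,178.217) → (208.021,178.217) → (208.021,91.611) → (109.777,91.611) → (109.777,178.217). Closed: final G1 returns to the first vertex.

**Shape 3** — `<line>` line segment, stroke `#0000ff` → engrave (S282, F2930). Machine vertices: (101.161,74.397) → (231.211,183.499). Open path.

**Shape 4** — `<rect>` rectangle, stroke `#000000` → score (S476, F2321). Machine vertices: (20.670,158.769) → (101.939,158.769) → (101.939,106.936) → (20.670,106.936) → (20.670,158.769). Closed: final G1 returns to the first vertex.

**Shape 5** — `<polygon>` regular polygon, stroke `#000000` → score (S476, F2321). Machine vertices: (80.185,98.723) → (105.962,93.324) → (114.175,68.301) → (96.611,48.677) → (70.834,54.076) → (62.621,79.099) → (80.185,98.723). Closed: final G1 returns to the first vertex.

**Shape 6** — `<circle>` circle, stroke `#0000ff` → engrave (S282, F2930). Machine vertices: (249.845,102.743) → (238.556,129.996) → (211.303,141.285) → (184.050,129.996) → (172.761,102.743) → (184.050,75.490) → (211.303,64.201) → (238.556,75.490) → (249.845,102.743). Closed: final G1 returns to the first vertex.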